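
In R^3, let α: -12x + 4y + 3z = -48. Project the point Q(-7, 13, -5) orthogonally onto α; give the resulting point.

(5, 9, -8)

Foot = Q − λn with λ = (n·Q − d)/|n|² = (121 − (-48))/169 = 1.
Foot = (-7, 13, -5) − 1·(-12, 4, 3) = (5, 9, -8).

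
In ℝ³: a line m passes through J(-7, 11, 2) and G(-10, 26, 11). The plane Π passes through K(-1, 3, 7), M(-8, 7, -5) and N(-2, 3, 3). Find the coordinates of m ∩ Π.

A direction vector for m is G − J = (-3, 15, 9).
KM = (-7, 4, -12), KN = (-1, 0, -4); a normal to Π is KM × KN = (-16, -16, 4).
Using K: Π has equation -16x - 16y + 4z = -4.
Substitute r = (-7, 11, 2) + t(-3, 15, 9) into the plane: -56 + (-156)t = -4, so t = -1/3.
Intersection: (-7, 11, 2) + (-1/3)·(-3, 15, 9) = (-6, 6, -1).

(-6, 6, -1)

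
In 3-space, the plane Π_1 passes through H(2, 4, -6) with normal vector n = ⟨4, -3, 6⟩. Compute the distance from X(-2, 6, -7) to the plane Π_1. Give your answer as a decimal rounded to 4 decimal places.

3.5850

Π_1: n·r = n·H gives 4x - 3y + 6z = -40.
n·X − d = (4)·(-2) + (-3)·(6) + (6)·(-7) − (-40) = -28; |n| = √61.
Distance = |-28| / √61 = 28/√61 ≈ 3.5850.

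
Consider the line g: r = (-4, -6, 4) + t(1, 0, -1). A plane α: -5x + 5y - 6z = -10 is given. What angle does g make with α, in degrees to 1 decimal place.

4.4

sin θ = |n·v| / (|n||v|) = |1| / (√86 · √2) = 0.07625.
θ ≈ 4.4°.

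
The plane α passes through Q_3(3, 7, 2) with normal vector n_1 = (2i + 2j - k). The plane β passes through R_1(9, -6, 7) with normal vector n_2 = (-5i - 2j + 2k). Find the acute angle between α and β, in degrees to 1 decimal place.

21.8

α: n_1·r = n_1·Q_3 gives 2x + 2y - z = 18.
β: n_2·r = n_2·R_1 gives -5x - 2y + 2z = -19.
cos θ = |n₁·n₂| / (|n₁||n₂|) = |-16| / (√9 · √33).
θ = arccos(0.92841) ≈ 21.8°.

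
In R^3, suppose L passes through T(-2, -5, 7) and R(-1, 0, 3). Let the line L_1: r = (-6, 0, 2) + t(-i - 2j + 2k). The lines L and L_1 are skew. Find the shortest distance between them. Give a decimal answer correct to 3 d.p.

3.153

A direction vector for L is R − T = (1, 5, -4).
Common perpendicular direction n = (1, 5, -4) × (-1, -2, 2) = (2, 2, 3).
With w = (-6, 0, 2) − (-2, -5, 7) = (-4, 5, -5), w · n = -13.
Distance = |w · n| / |n| = |-13| / √17 ≈ 3.153.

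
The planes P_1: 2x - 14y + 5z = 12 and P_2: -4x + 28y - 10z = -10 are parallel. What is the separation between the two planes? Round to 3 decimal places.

0.467

Rescale P_2 by 1/(-2): 2x - 14y + 5z = 5. Then distance = |12 − 5| / √225 ≈ 0.467.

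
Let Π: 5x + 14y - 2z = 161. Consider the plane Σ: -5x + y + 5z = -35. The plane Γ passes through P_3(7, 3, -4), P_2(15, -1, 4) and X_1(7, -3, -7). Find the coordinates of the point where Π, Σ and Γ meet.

P_3P_2 = (8, -4, 8), P_3X_1 = (0, -6, -3); a normal to Γ is P_3P_2 × P_3X_1 = (60, 24, -48).
Using P_3: Γ has equation 60x + 24y - 48z = 684.
Solving the 3×3 linear system 5x + 14y - 2z = 161, -5x + y + 5z = -35, 60x + 24y - 48z = 684 (e.g. by elimination or Cramer's rule, determinant = 360) gives (1, 10, -8).

(1, 10, -8)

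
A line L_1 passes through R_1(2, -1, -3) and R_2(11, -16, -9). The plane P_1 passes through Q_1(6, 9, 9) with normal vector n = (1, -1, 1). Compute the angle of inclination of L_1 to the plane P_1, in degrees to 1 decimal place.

A direction vector for L_1 is R_2 − R_1 = (9, -15, -6).
P_1: n·r = n·Q_1 gives x - y + z = 6.
sin θ = |n·v| / (|n||v|) = |18| / (√3 · √342) = 0.56195.
θ ≈ 34.2°.

34.2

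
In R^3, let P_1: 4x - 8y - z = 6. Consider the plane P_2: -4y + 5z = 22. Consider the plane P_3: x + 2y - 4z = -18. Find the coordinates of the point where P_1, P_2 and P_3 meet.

Solving the 3×3 linear system 4x - 8y - z = 6, -4y + 5z = 22, x + 2y - 4z = -18 (e.g. by elimination or Cramer's rule, determinant = -20) gives (-4, -3, 2).

(-4, -3, 2)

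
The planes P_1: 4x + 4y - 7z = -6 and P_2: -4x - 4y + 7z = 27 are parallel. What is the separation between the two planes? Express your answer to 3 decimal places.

2.333

Rescale P_2 by 1/(-1): 4x + 4y - 7z = -27. Then distance = |-6 − (-27)| / √81 ≈ 2.333.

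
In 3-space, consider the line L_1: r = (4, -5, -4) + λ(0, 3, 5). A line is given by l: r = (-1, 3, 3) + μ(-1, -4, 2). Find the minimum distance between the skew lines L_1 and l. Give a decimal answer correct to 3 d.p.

Common perpendicular direction n = (0, 3, 5) × (-1, -4, 2) = (26, -5, 3).
With w = (-1, 3, 3) − (4, -5, -4) = (-5, 8, 7), w · n = -149.
Distance = |w · n| / |n| = |-149| / √710 ≈ 5.592.

5.592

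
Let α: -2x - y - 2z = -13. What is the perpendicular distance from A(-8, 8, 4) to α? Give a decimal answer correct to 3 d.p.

n·A − d = (-2)·(-8) + (-1)·(8) + (-2)·(4) − (-13) = 13; |n| = √9.
Distance = |13| / √9 = 13/√9 ≈ 4.333.

4.333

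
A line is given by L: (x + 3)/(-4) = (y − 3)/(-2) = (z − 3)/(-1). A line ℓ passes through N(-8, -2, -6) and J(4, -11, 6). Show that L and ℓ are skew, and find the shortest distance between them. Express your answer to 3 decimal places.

7.174

L has direction (-4, -2, -1) through (-3, 3, 3).
A direction vector for ℓ is J − N = (12, -9, 12).
Common perpendicular direction n = (-4, -2, -1) × (12, -9, 12) = (-33, 36, 60).
With w = (-8, -2, -6) − (-3, 3, 3) = (-5, -5, -9), w · n = -555.
Since n ≠ 0 the lines are not parallel, and w · n = -555 ≠ 0 so they do not intersect; hence they are skew.
Distance = |w · n| / |n| = |-555| / √5985 ≈ 7.174.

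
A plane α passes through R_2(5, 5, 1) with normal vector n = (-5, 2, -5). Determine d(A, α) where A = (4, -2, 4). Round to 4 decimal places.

α: n·r = n·R_2 gives -5x + 2y - 5z = -20.
n·A − d = (-5)·(4) + (2)·(-2) + (-5)·(4) − (-20) = -24; |n| = √54.
Distance = |-24| / √54 = 24/√54 ≈ 3.2660.

3.2660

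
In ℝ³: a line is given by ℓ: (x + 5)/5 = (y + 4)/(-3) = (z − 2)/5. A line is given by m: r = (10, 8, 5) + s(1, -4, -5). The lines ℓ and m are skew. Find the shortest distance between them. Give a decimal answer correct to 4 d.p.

16.9745

ℓ has direction (5, -3, 5) through (-5, -4, 2).
Common perpendicular direction n = (5, -3, 5) × (1, -4, -5) = (35, 30, -17).
With w = (10, 8, 5) − (-5, -4, 2) = (15, 12, 3), w · n = 834.
Distance = |w · n| / |n| = |834| / √2414 ≈ 16.9745.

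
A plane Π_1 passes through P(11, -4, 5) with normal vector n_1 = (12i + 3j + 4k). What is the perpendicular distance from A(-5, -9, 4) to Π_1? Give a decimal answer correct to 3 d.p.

16.231

Π_1: n_1·r = n_1·P gives 12x + 3y + 4z = 140.
n·A − d = (12)·(-5) + (3)·(-9) + (4)·(4) − 140 = -211; |n| = √169.
Distance = |-211| / √169 = 211/√169 ≈ 16.231.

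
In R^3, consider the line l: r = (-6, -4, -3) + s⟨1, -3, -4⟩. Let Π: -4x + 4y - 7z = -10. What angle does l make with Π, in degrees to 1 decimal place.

sin θ = |n·v| / (|n||v|) = |12| / (√81 · √26) = 0.26149.
θ ≈ 15.2°.

15.2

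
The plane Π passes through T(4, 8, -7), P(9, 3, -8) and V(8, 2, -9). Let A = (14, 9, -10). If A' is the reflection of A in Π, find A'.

TP = (5, -5, -1), TV = (4, -6, -2); a normal to Π is TP × TV = (4, 6, -10).
Using T: Π has equation 4x + 6y - 10z = 134.
λ = (n·A − d)/|n|² = (210 − 134)/152 = 1/2.
Reflection = A − 2λn = (14, 9, -10) − 1·(4, 6, -10) = (10, 3, 0).

(10, 3, 0)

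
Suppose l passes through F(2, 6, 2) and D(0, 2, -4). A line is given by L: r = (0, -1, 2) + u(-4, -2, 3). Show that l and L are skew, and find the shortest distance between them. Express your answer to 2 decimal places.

4.02

A direction vector for l is D − F = (-2, -4, -6).
Common perpendicular direction n = (-2, -4, -6) × (-4, -2, 3) = (-24, 30, -12).
With w = (0, -1, 2) − (2, 6, 2) = (-2, -7, 0), w · n = -162.
Since n ≠ 0 the lines are not parallel, and w · n = -162 ≠ 0 so they do not intersect; hence they are skew.
Distance = |w · n| / |n| = |-162| / √1620 ≈ 4.02.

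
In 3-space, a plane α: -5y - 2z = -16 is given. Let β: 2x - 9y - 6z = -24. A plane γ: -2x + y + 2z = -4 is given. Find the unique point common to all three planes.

Solving the 3×3 linear system -5y - 2z = -16, 2x - 9y - 6z = -24, -2x + y + 2z = -4 (e.g. by elimination or Cramer's rule, determinant = -8) gives (6, 2, 3).

(6, 2, 3)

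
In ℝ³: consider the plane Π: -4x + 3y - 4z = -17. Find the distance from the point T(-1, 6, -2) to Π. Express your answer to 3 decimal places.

7.340

n·T − d = (-4)·(-1) + (3)·(6) + (-4)·(-2) − (-17) = 47; |n| = √41.
Distance = |47| / √41 = 47/√41 ≈ 7.340.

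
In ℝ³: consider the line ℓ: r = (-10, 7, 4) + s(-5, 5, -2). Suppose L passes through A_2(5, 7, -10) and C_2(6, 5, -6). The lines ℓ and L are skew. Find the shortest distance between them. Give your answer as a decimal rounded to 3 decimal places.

6.911

A direction vector for L is C_2 − A_2 = (1, -2, 4).
Common perpendicular direction n = (-5, 5, -2) × (1, -2, 4) = (16, 18, 5).
With w = (5, 7, -10) − (-10, 7, 4) = (15, 0, -14), w · n = 170.
Distance = |w · n| / |n| = |170| / √605 ≈ 6.911.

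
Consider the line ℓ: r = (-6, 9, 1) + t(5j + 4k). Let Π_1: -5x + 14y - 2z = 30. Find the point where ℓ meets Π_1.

(-6, -1, -7)

Substitute r = (-6, 9, 1) + t(0, 5, 4) into the plane: 154 + 62t = 30, so t = -2.
Intersection: (-6, 9, 1) + (-2)·(0, 5, 4) = (-6, -1, -7).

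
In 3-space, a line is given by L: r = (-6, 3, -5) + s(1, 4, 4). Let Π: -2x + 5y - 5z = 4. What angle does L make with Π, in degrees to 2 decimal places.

2.72

sin θ = |n·v| / (|n||v|) = |-2| / (√54 · √33) = 0.04738.
θ ≈ 2.72°.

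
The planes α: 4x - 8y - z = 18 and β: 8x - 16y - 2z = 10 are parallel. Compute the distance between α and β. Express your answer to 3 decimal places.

Rescale β by 1/2: 4x - 8y - z = 5. Then distance = |18 − 5| / √81 ≈ 1.444.

1.444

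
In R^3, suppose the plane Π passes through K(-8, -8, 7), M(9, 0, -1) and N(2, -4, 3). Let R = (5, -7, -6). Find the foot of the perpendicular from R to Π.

(5, -1, 0)

KM = (17, 8, -8), KN = (10, 4, -4); a normal to Π is KM × KN = (0, -12, -12).
Using K: Π has equation -12y - 12z = 12.
Foot = R − λn with λ = (n·R − d)/|n|² = (156 − 12)/288 = 1/2.
Foot = (5, -7, -6) − (1/2)·(0, -12, -12) = (5, -1, 0).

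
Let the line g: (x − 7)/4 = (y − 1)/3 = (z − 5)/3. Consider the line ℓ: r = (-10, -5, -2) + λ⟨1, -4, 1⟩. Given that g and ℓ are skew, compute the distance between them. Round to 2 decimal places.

4.79

g has direction (4, 3, 3) through (7, 1, 5).
Common perpendicular direction n = (4, 3, 3) × (1, -4, 1) = (15, -1, -19).
With w = (-10, -5, -2) − (7, 1, 5) = (-17, -6, -7), w · n = -116.
Distance = |w · n| / |n| = |-116| / √587 ≈ 4.79.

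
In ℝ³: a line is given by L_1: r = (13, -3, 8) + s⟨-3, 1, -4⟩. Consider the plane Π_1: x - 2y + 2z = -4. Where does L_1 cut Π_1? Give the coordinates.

Substitute r = (13, -3, 8) + t(-3, 1, -4) into the plane: 35 + (-13)t = -4, so t = 3.
Intersection: (13, -3, 8) + 3·(-3, 1, -4) = (4, 0, -4).

(4, 0, -4)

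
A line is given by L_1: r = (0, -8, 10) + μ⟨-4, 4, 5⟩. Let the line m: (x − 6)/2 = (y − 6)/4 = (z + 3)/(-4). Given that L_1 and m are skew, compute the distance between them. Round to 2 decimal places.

0.27

m has direction (2, 4, -4) through (6, 6, -3).
Common perpendicular direction n = (-4, 4, 5) × (2, 4, -4) = (-36, -6, -24).
With w = (6, 6, -3) − (0, -8, 10) = (6, 14, -13), w · n = 12.
Distance = |w · n| / |n| = |12| / √1908 ≈ 0.27.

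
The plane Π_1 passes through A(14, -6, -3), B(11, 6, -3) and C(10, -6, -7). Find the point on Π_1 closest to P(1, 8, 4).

AB = (-3, 12, 0), AC = (-4, 0, -4); a normal to Π_1 is AB × AC = (-48, -12, 48).
Using A: Π_1 has equation -48x - 12y + 48z = -744.
Foot = P − λn with λ = (n·P − d)/|n|² = (48 − (-744))/4752 = 1/6.
Foot = (1, 8, 4) − (1/6)·(-48, -12, 48) = (9, 10, -4).

(9, 10, -4)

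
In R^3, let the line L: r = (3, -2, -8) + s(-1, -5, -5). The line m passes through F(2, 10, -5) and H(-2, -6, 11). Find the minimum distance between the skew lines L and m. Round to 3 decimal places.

A direction vector for m is H − F = (-4, -16, 16).
Common perpendicular direction n = (-1, -5, -5) × (-4, -16, 16) = (-160, 36, -4).
With w = (2, 10, -5) − (3, -2, -8) = (-1, 12, 3), w · n = 580.
Distance = |w · n| / |n| = |580| / √26912 ≈ 3.536.

3.536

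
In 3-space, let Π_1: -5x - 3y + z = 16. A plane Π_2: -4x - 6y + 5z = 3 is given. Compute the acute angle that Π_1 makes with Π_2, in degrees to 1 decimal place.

34.1

cos θ = |n₁·n₂| / (|n₁||n₂|) = |43| / (√35 · √77).
θ = arccos(0.82830) ≈ 34.1°.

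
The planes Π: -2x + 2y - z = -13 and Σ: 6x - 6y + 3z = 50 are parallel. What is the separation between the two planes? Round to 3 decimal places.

1.222

Rescale Σ by 1/(-3): -2x + 2y - z = -50/3. Then distance = |-13 − (-50/3)| / √9 ≈ 1.222.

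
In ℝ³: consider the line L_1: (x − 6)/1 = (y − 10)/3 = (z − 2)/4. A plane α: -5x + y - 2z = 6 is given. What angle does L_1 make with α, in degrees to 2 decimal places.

L_1 has direction (1, 3, 4) through (6, 10, 2).
sin θ = |n·v| / (|n||v|) = |-10| / (√30 · √26) = 0.35806.
θ ≈ 20.98°.

20.98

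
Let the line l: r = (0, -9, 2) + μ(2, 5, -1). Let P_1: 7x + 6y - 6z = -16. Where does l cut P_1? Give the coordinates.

Substitute r = (0, -9, 2) + t(2, 5, -1) into the plane: -66 + 50t = -16, so t = 1.
Intersection: (0, -9, 2) + 1·(2, 5, -1) = (2, -4, 1).

(2, -4, 1)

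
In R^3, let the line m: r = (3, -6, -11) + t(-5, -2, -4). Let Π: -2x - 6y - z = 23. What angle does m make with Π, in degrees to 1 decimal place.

37.3

sin θ = |n·v| / (|n||v|) = |26| / (√41 · √45) = 0.60531.
θ ≈ 37.3°.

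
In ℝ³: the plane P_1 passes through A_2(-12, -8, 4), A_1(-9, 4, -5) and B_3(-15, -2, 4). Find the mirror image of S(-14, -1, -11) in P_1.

(-2, 5, 1)

A_2A_1 = (3, 12, -9), A_2B_3 = (-3, 6, 0); a normal to P_1 is A_2A_1 × A_2B_3 = (54, 27, 54).
Using A_2: P_1 has equation 54x + 27y + 54z = -648.
λ = (n·S − d)/|n|² = (-1377 − (-648))/6561 = -1/9.
Reflection = S − 2λn = (-14, -1, -11) − (-2/9)·(54, 27, 54) = (-2, 5, 1).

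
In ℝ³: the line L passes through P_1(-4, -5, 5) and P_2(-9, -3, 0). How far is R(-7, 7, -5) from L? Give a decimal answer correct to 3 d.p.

10.311

A direction vector for L is P_2 − P_1 = (-5, 2, -5).
Taking (-4, -5, 5) on L with direction v = (-5, 2, -5): w = R − (-4, -5, 5) = (-3, 12, -10), and w × v = (-40, 35, 54).
Distance = |w × v| / |v| = √5741 / √54 ≈ 10.311.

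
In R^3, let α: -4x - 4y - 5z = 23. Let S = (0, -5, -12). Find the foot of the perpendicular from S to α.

(4, -1, -7)

Foot = S − λn with λ = (n·S − d)/|n|² = (80 − 23)/57 = 1.
Foot = (0, -5, -12) − 1·(-4, -4, -5) = (4, -1, -7).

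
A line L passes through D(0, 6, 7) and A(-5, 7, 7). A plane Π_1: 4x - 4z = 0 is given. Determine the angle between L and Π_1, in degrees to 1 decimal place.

A direction vector for L is A − D = (-5, 1, 0).
sin θ = |n·v| / (|n||v|) = |-20| / (√32 · √26) = 0.69338.
θ ≈ 43.9°.

43.9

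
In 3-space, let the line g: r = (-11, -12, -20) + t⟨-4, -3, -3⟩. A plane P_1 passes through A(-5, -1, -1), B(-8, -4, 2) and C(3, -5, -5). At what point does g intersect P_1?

AB = (-3, -3, 3), AC = (8, -4, -4); a normal to P_1 is AB × AC = (24, 12, 36).
Using A: P_1 has equation 24x + 12y + 36z = -168.
Substitute r = (-11, -12, -20) + t(-4, -3, -3) into the plane: -1128 + (-240)t = -168, so t = -4.
Intersection: (-11, -12, -20) + (-4)·(-4, -3, -3) = (5, 0, -8).

(5, 0, -8)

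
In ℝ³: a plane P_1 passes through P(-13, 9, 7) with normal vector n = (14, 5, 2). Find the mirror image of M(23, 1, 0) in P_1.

P_1: n·r = n·P gives 14x + 5y + 2z = -123.
λ = (n·M − d)/|n|² = (327 − (-123))/225 = 2.
Reflection = M − 2λn = (23, 1, 0) − 4·(14, 5, 2) = (-33, -19, -8).

(-33, -19, -8)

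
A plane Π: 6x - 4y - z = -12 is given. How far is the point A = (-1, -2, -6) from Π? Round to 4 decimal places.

2.7472

n·A − d = (6)·(-1) + (-4)·(-2) + (-1)·(-6) − (-12) = 20; |n| = √53.
Distance = |20| / √53 = 20/√53 ≈ 2.7472.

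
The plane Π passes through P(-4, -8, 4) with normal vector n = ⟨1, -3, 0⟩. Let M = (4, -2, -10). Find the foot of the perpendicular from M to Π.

Π: n·r = n·P gives x - 3y = 20.
Foot = M − λn with λ = (n·M − d)/|n|² = (10 − 20)/10 = -1.
Foot = (4, -2, -10) − (-1)·(1, -3, 0) = (5, -5, -10).

(5, -5, -10)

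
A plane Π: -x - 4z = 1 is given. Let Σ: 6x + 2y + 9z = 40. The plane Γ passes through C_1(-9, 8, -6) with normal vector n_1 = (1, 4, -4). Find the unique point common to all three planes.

(7, 8, -2)

Γ: n_1·r = n_1·C_1 gives x + 4y - 4z = 47.
Solving the 3×3 linear system -x - 4z = 1, 6x + 2y + 9z = 40, x + 4y - 4z = 47 (e.g. by elimination or Cramer's rule, determinant = -44) gives (7, 8, -2).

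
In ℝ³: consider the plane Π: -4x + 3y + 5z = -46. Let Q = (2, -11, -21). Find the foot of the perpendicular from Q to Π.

Foot = Q − λn with λ = (n·Q − d)/|n|² = (-146 − (-46))/50 = -2.
Foot = (2, -11, -21) − (-2)·(-4, 3, 5) = (-6, -5, -11).

(-6, -5, -11)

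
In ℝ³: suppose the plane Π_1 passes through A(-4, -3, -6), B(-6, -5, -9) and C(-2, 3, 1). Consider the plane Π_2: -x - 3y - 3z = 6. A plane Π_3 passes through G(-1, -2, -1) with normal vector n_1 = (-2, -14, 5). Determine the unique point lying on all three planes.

(6, -3, -1)

AB = (-2, -2, -3), AC = (2, 6, 7); a normal to Π_1 is AB × AC = (4, 8, -8).
Using A: Π_1 has equation 4x + 8y - 8z = 8.
Π_3: n_1·r = n_1·G gives -2x - 14y + 5z = 25.
Solving the 3×3 linear system 4x + 8y - 8z = 8, -x - 3y - 3z = 6, -2x - 14y + 5z = 25 (e.g. by elimination or Cramer's rule, determinant = -204) gives (6, -3, -1).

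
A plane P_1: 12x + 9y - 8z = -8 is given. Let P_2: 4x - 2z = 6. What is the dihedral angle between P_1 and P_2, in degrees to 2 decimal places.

cos θ = |n₁·n₂| / (|n₁||n₂|) = |64| / (√289 · √20).
θ = arccos(0.84181) ≈ 32.67°.

32.67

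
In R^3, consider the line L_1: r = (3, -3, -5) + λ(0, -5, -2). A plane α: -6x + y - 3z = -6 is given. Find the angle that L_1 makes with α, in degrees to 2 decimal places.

sin θ = |n·v| / (|n||v|) = |1| / (√46 · √29) = 0.02738.
θ ≈ 1.57°.

1.57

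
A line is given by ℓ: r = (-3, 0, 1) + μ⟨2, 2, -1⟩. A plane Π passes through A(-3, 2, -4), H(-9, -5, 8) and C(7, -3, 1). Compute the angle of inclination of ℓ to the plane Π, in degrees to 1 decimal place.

27.2

AH = (-6, -7, 12), AC = (10, -5, 5); a normal to Π is AH × AC = (25, 150, 100).
Using A: Π has equation 25x + 150y + 100z = -175.
sin θ = |n·v| / (|n||v|) = |250| / (√33125 · √9) = 0.45787.
θ ≈ 27.2°.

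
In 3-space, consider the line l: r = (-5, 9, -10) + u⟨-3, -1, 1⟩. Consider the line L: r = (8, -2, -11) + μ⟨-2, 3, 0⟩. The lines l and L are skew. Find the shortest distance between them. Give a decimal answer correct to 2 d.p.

Common perpendicular direction n = (-3, -1, 1) × (-2, 3, 0) = (-3, -2, -11).
With w = (8, -2, -11) − (-5, 9, -10) = (13, -11, -1), w · n = -6.
Distance = |w · n| / |n| = |-6| / √134 ≈ 0.52.

0.52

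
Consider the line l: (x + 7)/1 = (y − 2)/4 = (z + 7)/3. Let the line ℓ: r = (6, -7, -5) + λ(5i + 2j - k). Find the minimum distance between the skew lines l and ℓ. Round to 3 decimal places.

11.888

l has direction (1, 4, 3) through (-7, 2, -7).
Common perpendicular direction n = (1, 4, 3) × (5, 2, -1) = (-10, 16, -18).
With w = (6, -7, -5) − (-7, 2, -7) = (13, -9, 2), w · n = -310.
Distance = |w · n| / |n| = |-310| / √680 ≈ 11.888.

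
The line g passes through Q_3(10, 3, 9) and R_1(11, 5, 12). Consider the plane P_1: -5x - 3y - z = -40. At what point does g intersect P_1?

(8, -1, 3)

A direction vector for g is R_1 − Q_3 = (1, 2, 3).
Substitute r = (10, 3, 9) + t(1, 2, 3) into the plane: -68 + (-14)t = -40, so t = -2.
Intersection: (10, 3, 9) + (-2)·(1, 2, 3) = (8, -1, 3).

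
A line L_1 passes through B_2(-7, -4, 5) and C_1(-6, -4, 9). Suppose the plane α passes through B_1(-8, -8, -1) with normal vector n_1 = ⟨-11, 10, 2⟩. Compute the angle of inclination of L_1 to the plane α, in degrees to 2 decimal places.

A direction vector for L_1 is C_1 − B_2 = (1, 0, 4).
α: n_1·r = n_1·B_1 gives -11x + 10y + 2z = 6.
sin θ = |n·v| / (|n||v|) = |-3| / (√225 · √17) = 0.04851.
θ ≈ 2.78°.

2.78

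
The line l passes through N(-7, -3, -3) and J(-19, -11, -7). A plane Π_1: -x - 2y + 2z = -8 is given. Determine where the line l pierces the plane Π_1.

(2, 3, 0)

A direction vector for l is J − N = (-12, -8, -4).
Substitute r = (-7, -3, -3) + t(-12, -8, -4) into the plane: 7 + 20t = -8, so t = -3/4.
Intersection: (-7, -3, -3) + (-3/4)·(-12, -8, -4) = (2, 3, 0).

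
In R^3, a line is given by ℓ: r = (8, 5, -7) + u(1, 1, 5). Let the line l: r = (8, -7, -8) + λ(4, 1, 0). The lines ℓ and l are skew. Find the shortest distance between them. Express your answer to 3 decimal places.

11.376

Common perpendicular direction n = (1, 1, 5) × (4, 1, 0) = (-5, 20, -3).
With w = (8, -7, -8) − (8, 5, -7) = (0, -12, -1), w · n = -237.
Distance = |w · n| / |n| = |-237| / √434 ≈ 11.376.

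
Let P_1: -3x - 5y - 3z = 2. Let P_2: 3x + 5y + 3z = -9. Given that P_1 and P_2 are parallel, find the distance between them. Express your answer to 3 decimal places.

1.067

Rescale P_2 by 1/(-1): -3x - 5y - 3z = 9. Then distance = |2 − 9| / √43 ≈ 1.067.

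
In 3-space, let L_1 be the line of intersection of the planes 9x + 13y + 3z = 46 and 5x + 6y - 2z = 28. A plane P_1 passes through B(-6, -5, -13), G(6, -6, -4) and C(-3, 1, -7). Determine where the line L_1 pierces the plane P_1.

Direction of L_1: (9, 13, 3) × (5, 6, -2) = (-44, 33, -11).
A point on L_1: solving the two plane equations with x = 0 gives (0, 4, -2).
BG = (12, -1, 9), BC = (3, 6, 6); a normal to P_1 is BG × BC = (-60, -45, 75).
Using B: P_1 has equation -60x - 45y + 75z = -390.
Substitute r = (0, 4, -2) + t(-44, 33, -11) into the plane: -330 + 330t = -390, so t = -2/11.
Intersection: (0, 4, -2) + (-2/11)·(-44, 33, -11) = (8, -2, 0).

(8, -2, 0)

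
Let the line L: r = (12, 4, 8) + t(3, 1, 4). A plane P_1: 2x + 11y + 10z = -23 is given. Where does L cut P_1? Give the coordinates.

Substitute r = (12, 4, 8) + t(3, 1, 4) into the plane: 148 + 57t = -23, so t = -3.
Intersection: (12, 4, 8) + (-3)·(3, 1, 4) = (3, 1, -4).

(3, 1, -4)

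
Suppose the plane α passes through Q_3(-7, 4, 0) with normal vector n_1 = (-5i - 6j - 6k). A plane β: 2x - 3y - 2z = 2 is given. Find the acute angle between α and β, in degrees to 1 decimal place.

60.5

α: n_1·r = n_1·Q_3 gives -5x - 6y - 6z = 11.
cos θ = |n₁·n₂| / (|n₁||n₂|) = |20| / (√97 · √17).
θ = arccos(0.49252) ≈ 60.5°.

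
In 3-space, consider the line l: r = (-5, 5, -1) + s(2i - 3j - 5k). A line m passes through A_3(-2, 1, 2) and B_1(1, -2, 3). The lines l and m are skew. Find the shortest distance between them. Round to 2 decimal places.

A direction vector for m is B_1 − A_3 = (3, -3, 1).
Common perpendicular direction n = (2, -3, -5) × (3, -3, 1) = (-18, -17, 3).
With w = (-2, 1, 2) − (-5, 5, -1) = (3, -4, 3), w · n = 23.
Distance = |w · n| / |n| = |23| / √622 ≈ 0.92.

0.92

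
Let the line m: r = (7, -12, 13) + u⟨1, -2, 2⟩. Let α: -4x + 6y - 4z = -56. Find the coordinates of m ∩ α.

(3, -4, 5)

Substitute r = (7, -12, 13) + t(1, -2, 2) into the plane: -152 + (-24)t = -56, so t = -4.
Intersection: (7, -12, 13) + (-4)·(1, -2, 2) = (3, -4, 5).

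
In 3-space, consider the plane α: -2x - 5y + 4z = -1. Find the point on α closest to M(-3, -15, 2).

Foot = M − λn with λ = (n·M − d)/|n|² = (89 − (-1))/45 = 2.
Foot = (-3, -15, 2) − 2·(-2, -5, 4) = (1, -5, -6).

(1, -5, -6)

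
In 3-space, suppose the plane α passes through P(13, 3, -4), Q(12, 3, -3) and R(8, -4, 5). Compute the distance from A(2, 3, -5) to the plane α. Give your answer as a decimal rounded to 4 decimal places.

7.8673

PQ = (-1, 0, 1), PR = (-5, -7, 9); a normal to α is PQ × PR = (7, 4, 7).
Using P: α has equation 7x + 4y + 7z = 75.
n·A − d = (7)·(2) + (4)·(3) + (7)·(-5) − 75 = -84; |n| = √114.
Distance = |-84| / √114 = 84/√114 ≈ 7.8673.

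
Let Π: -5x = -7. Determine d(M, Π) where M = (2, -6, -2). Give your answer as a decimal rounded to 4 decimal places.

n·M − d = (-5)·(2) + (0)·(-6) + (0)·(-2) − (-7) = -3; |n| = √25.
Distance = |-3| / √25 = 3/√25 ≈ 0.6000.

0.6000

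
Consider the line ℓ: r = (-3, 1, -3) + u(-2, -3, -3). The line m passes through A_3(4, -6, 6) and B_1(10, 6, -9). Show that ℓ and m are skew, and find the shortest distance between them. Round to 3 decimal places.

A direction vector for m is B_1 − A_3 = (6, 12, -15).
Common perpendicular direction n = (-2, -3, -3) × (6, 12, -15) = (81, -48, -6).
With w = (4, -6, 6) − (-3, 1, -3) = (7, -7, 9), w · n = 849.
Since n ≠ 0 the lines are not parallel, and w · n = 849 ≠ 0 so they do not intersect; hence they are skew.
Distance = |w · n| / |n| = |849| / √8901 ≈ 8.999.

8.999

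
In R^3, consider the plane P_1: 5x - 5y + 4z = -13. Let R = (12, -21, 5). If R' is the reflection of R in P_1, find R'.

(-18, 9, -19)

λ = (n·R − d)/|n|² = (185 − (-13))/66 = 3.
Reflection = R − 2λn = (12, -21, 5) − 6·(5, -5, 4) = (-18, 9, -19).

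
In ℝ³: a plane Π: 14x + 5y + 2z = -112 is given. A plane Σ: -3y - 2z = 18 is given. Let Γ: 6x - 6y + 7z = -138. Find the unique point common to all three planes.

(-7, 2, -12)

Solving the 3×3 linear system 14x + 5y + 2z = -112, -3y - 2z = 18, 6x - 6y + 7z = -138 (e.g. by elimination or Cramer's rule, determinant = -486) gives (-7, 2, -12).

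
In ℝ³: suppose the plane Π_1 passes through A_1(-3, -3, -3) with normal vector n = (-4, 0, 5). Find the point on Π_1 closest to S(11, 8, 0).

Π_1: n·r = n·A_1 gives -4x + 5z = -3.
Foot = S − λn with λ = (n·S − d)/|n|² = (-44 − (-3))/41 = -1.
Foot = (11, 8, 0) − (-1)·(-4, 0, 5) = (7, 8, 5).

(7, 8, 5)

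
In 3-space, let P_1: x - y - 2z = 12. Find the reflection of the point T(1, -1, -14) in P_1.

(-5, 5, -2)

λ = (n·T − d)/|n|² = (30 − 12)/6 = 3.
Reflection = T − 2λn = (1, -1, -14) − 6·(1, -1, -2) = (-5, 5, -2).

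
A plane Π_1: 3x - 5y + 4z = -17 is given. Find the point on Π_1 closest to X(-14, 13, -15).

(-5, -2, -3)

Foot = X − λn with λ = (n·X − d)/|n|² = (-167 − (-17))/50 = -3.
Foot = (-14, 13, -15) − (-3)·(3, -5, 4) = (-5, -2, -3).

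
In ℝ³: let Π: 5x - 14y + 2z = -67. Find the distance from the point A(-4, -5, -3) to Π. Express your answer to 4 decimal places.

7.4000

n·A − d = (5)·(-4) + (-14)·(-5) + (2)·(-3) − (-67) = 111; |n| = √225.
Distance = |111| / √225 = 111/√225 ≈ 7.4000.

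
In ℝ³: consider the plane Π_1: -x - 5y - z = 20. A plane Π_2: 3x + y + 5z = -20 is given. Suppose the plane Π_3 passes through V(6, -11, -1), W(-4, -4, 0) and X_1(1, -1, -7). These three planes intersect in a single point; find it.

VW = (-10, 7, 1), VX_1 = (-5, 10, -6); a normal to Π_3 is VW × VX_1 = (-52, -65, -65).
Using V: Π_3 has equation -52x - 65y - 65z = 468.
Solving the 3×3 linear system -x - 5y - z = 20, 3x + y + 5z = -20, -52x - 65y - 65z = 468 (e.g. by elimination or Cramer's rule, determinant = 208) gives (-4, -3, -1).

(-4, -3, -1)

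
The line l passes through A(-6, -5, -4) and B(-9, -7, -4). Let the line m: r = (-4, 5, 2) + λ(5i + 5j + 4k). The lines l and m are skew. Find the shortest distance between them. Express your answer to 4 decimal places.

A direction vector for l is B − A = (-3, -2, 0).
Common perpendicular direction n = (-3, -2, 0) × (5, 5, 4) = (-8, 12, -5).
With w = (-4, 5, 2) − (-6, -5, -4) = (2, 10, 6), w · n = 74.
Distance = |w · n| / |n| = |74| / √233 ≈ 4.8479.

4.8479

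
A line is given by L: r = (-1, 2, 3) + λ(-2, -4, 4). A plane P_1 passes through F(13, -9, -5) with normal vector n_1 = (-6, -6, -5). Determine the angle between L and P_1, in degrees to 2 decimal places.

15.71

P_1: n_1·r = n_1·F gives -6x - 6y - 5z = 1.
sin θ = |n·v| / (|n||v|) = |16| / (√97 · √36) = 0.27076.
θ ≈ 15.71°.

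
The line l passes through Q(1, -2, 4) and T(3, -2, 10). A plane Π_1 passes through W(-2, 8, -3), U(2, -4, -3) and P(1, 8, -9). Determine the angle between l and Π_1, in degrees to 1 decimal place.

A direction vector for l is T − Q = (2, 0, 6).
WU = (4, -12, 0), WP = (3, 0, -6); a normal to Π_1 is WU × WP = (72, 24, 36).
Using W: Π_1 has equation 72x + 24y + 36z = -60.
sin θ = |n·v| / (|n||v|) = |360| / (√7056 · √40) = 0.67763.
θ ≈ 42.7°.

42.7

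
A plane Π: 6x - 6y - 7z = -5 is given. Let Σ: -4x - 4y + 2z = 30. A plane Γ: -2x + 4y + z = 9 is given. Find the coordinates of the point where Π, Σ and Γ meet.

(-10, -1, -7)

Solving the 3×3 linear system 6x - 6y - 7z = -5, -4x - 4y + 2z = 30, -2x + 4y + z = 9 (e.g. by elimination or Cramer's rule, determinant = 96) gives (-10, -1, -7).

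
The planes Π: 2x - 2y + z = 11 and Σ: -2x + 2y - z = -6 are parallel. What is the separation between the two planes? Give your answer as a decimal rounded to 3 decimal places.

Rescale Σ by 1/(-1): 2x - 2y + z = 6. Then distance = |11 − 6| / √9 ≈ 1.667.

1.667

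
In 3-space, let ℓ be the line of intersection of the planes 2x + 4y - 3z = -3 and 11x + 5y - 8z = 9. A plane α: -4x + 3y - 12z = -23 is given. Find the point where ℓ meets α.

(2, -1, 1)

Direction of ℓ: (2, 4, -3) × (11, 5, -8) = (-17, -17, -34).
A point on ℓ: solving the two plane equations with x = 3 gives (3, 0, 3).
Substitute r = (3, 0, 3) + t(-17, -17, -34) into the plane: -48 + 425t = -23, so t = 1/17.
Intersection: (3, 0, 3) + (1/17)·(-17, -17, -34) = (2, -1, 1).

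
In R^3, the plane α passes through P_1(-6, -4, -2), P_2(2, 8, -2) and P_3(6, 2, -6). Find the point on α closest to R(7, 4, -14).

P_1P_2 = (8, 12, 0), P_1P_3 = (12, 6, -4); a normal to α is P_1P_2 × P_1P_3 = (-48, 32, -96).
Using P_1: α has equation -48x + 32y - 96z = 352.
Foot = R − λn with λ = (n·R − d)/|n|² = (1136 − 352)/12544 = 1/16.
Foot = (7, 4, -14) − (1/16)·(-48, 32, -96) = (10, 2, -8).

(10, 2, -8)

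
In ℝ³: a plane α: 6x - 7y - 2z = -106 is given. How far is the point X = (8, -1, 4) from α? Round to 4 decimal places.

16.2180

n·X − d = (6)·(8) + (-7)·(-1) + (-2)·(4) − (-106) = 153; |n| = √89.
Distance = |153| / √89 = 153/√89 ≈ 16.2180.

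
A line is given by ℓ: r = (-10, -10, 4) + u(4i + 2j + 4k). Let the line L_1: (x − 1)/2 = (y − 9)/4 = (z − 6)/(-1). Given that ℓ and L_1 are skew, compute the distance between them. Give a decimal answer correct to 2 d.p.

L_1 has direction (2, 4, -1) through (1, 9, 6).
Common perpendicular direction n = (4, 2, 4) × (2, 4, -1) = (-18, 12, 12).
With w = (1, 9, 6) − (-10, -10, 4) = (11, 19, 2), w · n = 54.
Distance = |w · n| / |n| = |54| / √612 ≈ 2.18.

2.18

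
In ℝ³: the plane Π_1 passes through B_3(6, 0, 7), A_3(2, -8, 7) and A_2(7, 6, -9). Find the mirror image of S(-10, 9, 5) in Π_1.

(22, -7, 1)

B_3A_3 = (-4, -8, 0), B_3A_2 = (1, 6, -16); a normal to Π_1 is B_3A_3 × B_3A_2 = (128, -64, -16).
Using B_3: Π_1 has equation 128x - 64y - 16z = 656.
λ = (n·S − d)/|n|² = (-1936 − 656)/20736 = -1/8.
Reflection = S − 2λn = (-10, 9, 5) − (-1/4)·(128, -64, -16) = (22, -7, 1).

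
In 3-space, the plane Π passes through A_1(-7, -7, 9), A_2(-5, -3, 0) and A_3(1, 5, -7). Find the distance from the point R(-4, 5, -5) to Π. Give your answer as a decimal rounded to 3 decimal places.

A_1A_2 = (2, 4, -9), A_1A_3 = (8, 12, -16); a normal to Π is A_1A_2 × A_1A_3 = (44, -40, -8).
Using A_1: Π has equation 44x - 40y - 8z = -100.
n·R − d = (44)·(-4) + (-40)·(5) + (-8)·(-5) − (-100) = -236; |n| = √3600.
Distance = |-236| / √3600 = 236/√3600 ≈ 3.933.

3.933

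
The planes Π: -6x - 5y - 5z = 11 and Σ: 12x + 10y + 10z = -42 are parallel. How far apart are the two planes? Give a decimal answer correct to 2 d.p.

1.08

Rescale Σ by 1/(-2): -6x - 5y - 5z = 21. Then distance = |11 − 21| / √86 ≈ 1.08.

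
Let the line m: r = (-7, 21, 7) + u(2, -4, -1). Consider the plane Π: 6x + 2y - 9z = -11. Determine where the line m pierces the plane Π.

Substitute r = (-7, 21, 7) + t(2, -4, -1) into the plane: -63 + 13t = -11, so t = 4.
Intersection: (-7, 21, 7) + 4·(2, -4, -1) = (1, 5, 3).

(1, 5, 3)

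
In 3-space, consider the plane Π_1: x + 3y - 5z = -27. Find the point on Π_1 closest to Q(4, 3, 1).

(3, 0, 6)

Foot = Q − λn with λ = (n·Q − d)/|n|² = (8 − (-27))/35 = 1.
Foot = (4, 3, 1) − 1·(1, 3, -5) = (3, 0, 6).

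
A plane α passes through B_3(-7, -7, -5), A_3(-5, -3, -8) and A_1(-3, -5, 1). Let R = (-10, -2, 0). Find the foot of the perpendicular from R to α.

(-5, -6, -2)

B_3A_3 = (2, 4, -3), B_3A_1 = (4, 2, 6); a normal to α is B_3A_3 × B_3A_1 = (30, -24, -12).
Using B_3: α has equation 30x - 24y - 12z = 18.
Foot = R − λn with λ = (n·R − d)/|n|² = (-252 − 18)/1620 = -1/6.
Foot = (-10, -2, 0) − (-1/6)·(30, -24, -12) = (-5, -6, -2).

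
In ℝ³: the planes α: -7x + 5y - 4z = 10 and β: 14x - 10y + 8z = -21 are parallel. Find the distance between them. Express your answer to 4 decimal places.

0.0527

Rescale β by 1/(-2): -7x + 5y - 4z = 21/2. Then distance = |10 − (21/2)| / √90 ≈ 0.0527.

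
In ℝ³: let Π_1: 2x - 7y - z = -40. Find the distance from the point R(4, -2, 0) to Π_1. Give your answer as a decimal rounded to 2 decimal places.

n·R − d = (2)·(4) + (-7)·(-2) + (-1)·(0) − (-40) = 62; |n| = √54.
Distance = |62| / √54 = 62/√54 ≈ 8.44.

8.44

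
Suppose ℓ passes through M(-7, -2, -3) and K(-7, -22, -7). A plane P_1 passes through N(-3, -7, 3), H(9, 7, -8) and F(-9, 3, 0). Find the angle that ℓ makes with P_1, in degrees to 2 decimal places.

A direction vector for ℓ is K − M = (0, -20, -4).
NH = (12, 14, -11), NF = (-6, 10, -3); a normal to P_1 is NH × NF = (68, 102, 204).
Using N: P_1 has equation 68x + 102y + 204z = -306.
sin θ = |n·v| / (|n||v|) = |-2856| / (√56644 · √416) = 0.58835.
θ ≈ 36.04°.

36.04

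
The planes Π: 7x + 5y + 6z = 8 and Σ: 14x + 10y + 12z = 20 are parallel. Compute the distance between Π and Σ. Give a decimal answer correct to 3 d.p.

Rescale Σ by 1/2: 7x + 5y + 6z = 10. Then distance = |8 − 10| / √110 ≈ 0.191.

0.191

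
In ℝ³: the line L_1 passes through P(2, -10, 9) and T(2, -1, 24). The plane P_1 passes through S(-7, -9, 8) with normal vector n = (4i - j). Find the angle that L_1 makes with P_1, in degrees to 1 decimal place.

7.2

A direction vector for L_1 is T − P = (0, 9, 15).
P_1: n·r = n·S gives 4x - y = -19.
sin θ = |n·v| / (|n||v|) = |-9| / (√17 · √306) = 0.12478.
θ ≈ 7.2°.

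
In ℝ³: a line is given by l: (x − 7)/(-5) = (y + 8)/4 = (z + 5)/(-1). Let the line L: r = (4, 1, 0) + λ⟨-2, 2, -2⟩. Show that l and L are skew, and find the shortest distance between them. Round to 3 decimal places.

6.276

l has direction (-5, 4, -1) through (7, -8, -5).
Common perpendicular direction n = (-5, 4, -1) × (-2, 2, -2) = (-6, -8, -2).
With w = (4, 1, 0) − (7, -8, -5) = (-3, 9, 5), w · n = -64.
Since n ≠ 0 the lines are not parallel, and w · n = -64 ≠ 0 so they do not intersect; hence they are skew.
Distance = |w · n| / |n| = |-64| / √104 ≈ 6.276.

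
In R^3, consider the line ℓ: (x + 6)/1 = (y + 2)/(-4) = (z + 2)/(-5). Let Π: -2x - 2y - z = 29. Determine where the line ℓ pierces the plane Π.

(-5, -6, -7)

ℓ has direction (1, -4, -5) through (-6, -2, -2).
Substitute r = (-6, -2, -2) + t(1, -4, -5) into the plane: 18 + 11t = 29, so t = 1.
Intersection: (-6, -2, -2) + 1·(1, -4, -5) = (-5, -6, -7).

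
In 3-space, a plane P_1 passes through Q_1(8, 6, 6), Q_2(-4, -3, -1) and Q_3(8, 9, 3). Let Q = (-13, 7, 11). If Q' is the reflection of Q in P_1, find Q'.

(11, -11, -7)

Q_1Q_2 = (-12, -9, -7), Q_1Q_3 = (0, 3, -3); a normal to P_1 is Q_1Q_2 × Q_1Q_3 = (48, -36, -36).
Using Q_1: P_1 has equation 48x - 36y - 36z = -48.
λ = (n·Q − d)/|n|² = (-1272 − (-48))/4896 = -1/4.
Reflection = Q − 2λn = (-13, 7, 11) − (-1/2)·(48, -36, -36) = (11, -11, -7).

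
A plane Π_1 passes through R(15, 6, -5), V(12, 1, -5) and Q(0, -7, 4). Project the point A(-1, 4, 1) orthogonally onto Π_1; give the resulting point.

(4, 1, 5)

RV = (-3, -5, 0), RQ = (-15, -13, 9); a normal to Π_1 is RV × RQ = (-45, 27, -36).
Using R: Π_1 has equation -45x + 27y - 36z = -333.
Foot = A − λn with λ = (n·A − d)/|n|² = (117 − (-333))/4050 = 1/9.
Foot = (-1, 4, 1) − (1/9)·(-45, 27, -36) = (4, 1, 5).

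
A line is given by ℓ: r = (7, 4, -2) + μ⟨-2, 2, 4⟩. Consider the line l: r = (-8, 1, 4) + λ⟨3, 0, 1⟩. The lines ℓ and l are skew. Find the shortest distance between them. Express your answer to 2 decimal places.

7.03

Common perpendicular direction n = (-2, 2, 4) × (3, 0, 1) = (2, 14, -6).
With w = (-8, 1, 4) − (7, 4, -2) = (-15, -3, 6), w · n = -108.
Distance = |w · n| / |n| = |-108| / √236 ≈ 7.03.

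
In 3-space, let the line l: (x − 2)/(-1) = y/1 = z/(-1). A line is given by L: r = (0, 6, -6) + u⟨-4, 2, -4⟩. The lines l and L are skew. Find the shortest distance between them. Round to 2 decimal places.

2.83

l has direction (-1, 1, -1) through (2, 0, 0).
Common perpendicular direction n = (-1, 1, -1) × (-4, 2, -4) = (-2, 0, 2).
With w = (0, 6, -6) − (2, 0, 0) = (-2, 6, -6), w · n = -8.
Distance = |w · n| / |n| = |-8| / √8 ≈ 2.83.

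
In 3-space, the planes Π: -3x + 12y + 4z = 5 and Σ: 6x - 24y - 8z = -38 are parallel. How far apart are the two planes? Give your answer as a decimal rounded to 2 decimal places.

Rescale Σ by 1/(-2): -3x + 12y + 4z = 19. Then distance = |5 − 19| / √169 ≈ 1.08.

1.08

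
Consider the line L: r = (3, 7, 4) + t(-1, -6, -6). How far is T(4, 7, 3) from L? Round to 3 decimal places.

1.287

Taking (3, 7, 4) on L with direction v = (-1, -6, -6): w = T − (3, 7, 4) = (1, 0, -1), and w × v = (-6, 7, -6).
Distance = |w × v| / |v| = √121 / √73 ≈ 1.287.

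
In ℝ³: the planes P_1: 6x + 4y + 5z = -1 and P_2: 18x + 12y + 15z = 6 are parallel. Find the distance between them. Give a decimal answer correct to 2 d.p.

0.34

Rescale P_2 by 1/3: 6x + 4y + 5z = 2. Then distance = |-1 − 2| / √77 ≈ 0.34.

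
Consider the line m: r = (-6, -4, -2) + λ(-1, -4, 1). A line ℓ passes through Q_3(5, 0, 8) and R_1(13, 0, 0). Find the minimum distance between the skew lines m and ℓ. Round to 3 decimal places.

A direction vector for ℓ is R_1 − Q_3 = (8, 0, -8).
Common perpendicular direction n = (-1, -4, 1) × (8, 0, -8) = (32, 0, 32).
With w = (5, 0, 8) − (-6, -4, -2) = (11, 4, 10), w · n = 672.
Distance = |w · n| / |n| = |672| / √2048 ≈ 14.849.

14.849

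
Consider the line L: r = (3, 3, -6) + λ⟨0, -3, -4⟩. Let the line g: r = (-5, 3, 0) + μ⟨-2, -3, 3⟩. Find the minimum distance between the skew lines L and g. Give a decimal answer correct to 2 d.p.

5.68

Common perpendicular direction n = (0, -3, -4) × (-2, -3, 3) = (-21, 8, -6).
With w = (-5, 3, 0) − (3, 3, -6) = (-8, 0, 6), w · n = 132.
Distance = |w · n| / |n| = |132| / √541 ≈ 5.68.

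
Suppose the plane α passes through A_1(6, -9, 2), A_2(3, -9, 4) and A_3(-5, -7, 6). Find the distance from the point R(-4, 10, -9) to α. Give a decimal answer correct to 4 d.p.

A_1A_2 = (-3, 0, 2), A_1A_3 = (-11, 2, 4); a normal to α is A_1A_2 × A_1A_3 = (-4, -10, -6).
Using A_1: α has equation -4x - 10y - 6z = 54.
n·R − d = (-4)·(-4) + (-10)·(10) + (-6)·(-9) − 54 = -84; |n| = √152.
Distance = |-84| / √152 = 84/√152 ≈ 6.8133.

6.8133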